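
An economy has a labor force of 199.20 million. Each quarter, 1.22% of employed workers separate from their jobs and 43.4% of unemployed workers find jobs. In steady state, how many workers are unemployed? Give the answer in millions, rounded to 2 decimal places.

About 5.45 million are unemployed in steady state.

Steady-state unemployment rate u* = s/(s+f) = 1.22/(1.22+43.4) = 0.027342.
Unemployed = u* × labor force = 0.027342 × 199.20 ≈ 5.45 million.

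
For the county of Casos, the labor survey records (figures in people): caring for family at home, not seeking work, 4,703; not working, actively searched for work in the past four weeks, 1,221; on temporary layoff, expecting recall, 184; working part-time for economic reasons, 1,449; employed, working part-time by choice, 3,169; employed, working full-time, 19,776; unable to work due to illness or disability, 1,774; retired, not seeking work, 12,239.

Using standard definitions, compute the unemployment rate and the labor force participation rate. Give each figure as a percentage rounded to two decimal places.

Employed = 1,449 + 3,169 + 19,776 = 24,394 (anyone who worked, including part-time for economic reasons, counts as employed).
Unemployed = 1,221 + 184 = 1,405 (jobless and actively searching, or on temporary layoff).
Labor force = 24,394 + 1,405 = 25,799.
Not in labor force = 4,703 + 1,774 + 12,239 = 18,716 (those not working and not actively searching are outside the labor force).
Civilian working-age population = 25,799 + 18,716 = 44,515.
Unemployment rate = 1,405 / 25,799 = 5.45%.
Labor force participation rate = 25,799 / 44,515 = 57.96%.

Unemployment rate ≈ 5.45%; labor force participation rate ≈ 57.96%.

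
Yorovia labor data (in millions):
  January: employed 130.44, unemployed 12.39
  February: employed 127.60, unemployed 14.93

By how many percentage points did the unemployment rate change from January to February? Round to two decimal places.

January: labor force = 130.44 + 12.39 = 142.83; u = 12.39/142.83 = 8.67%.
February: labor force = 127.60 + 14.93 = 142.53; u = 14.93/142.53 = 10.47%.
Change = 10.47% − 8.67% = +1.80 pp.

The unemployment rate changed by +1.80 percentage points.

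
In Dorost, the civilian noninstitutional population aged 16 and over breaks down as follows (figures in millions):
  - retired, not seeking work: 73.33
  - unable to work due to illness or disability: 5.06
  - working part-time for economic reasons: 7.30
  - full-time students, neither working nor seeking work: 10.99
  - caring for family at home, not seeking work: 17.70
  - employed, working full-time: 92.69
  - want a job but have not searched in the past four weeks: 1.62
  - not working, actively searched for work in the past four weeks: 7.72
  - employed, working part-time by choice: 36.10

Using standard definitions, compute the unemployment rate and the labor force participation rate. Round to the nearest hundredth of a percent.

Employed = 7.30 + 92.69 + 36.10 = 136.09 million (anyone who worked, including part-time for economic reasons, counts as employed).
Unemployed = 7.72 million.
Labor force = 136.09 + 7.72 = 143.81 million.
Not in labor force = 73.33 + 5.06 + 10.99 + 17.70 + 1.62 = 108.70 million (those not working and not actively searching are outside the labor force — including those who want a job but have given up searching).
Civilian working-age population = 143.81 + 108.70 = 252.51 million.
Unemployment rate = 7.72 / 143.81 = 5.37%.
Labor force participation rate = 143.81 / 252.51 = 56.95%.

Unemployment rate ≈ 5.37%; labor force participation rate ≈ 56.95%.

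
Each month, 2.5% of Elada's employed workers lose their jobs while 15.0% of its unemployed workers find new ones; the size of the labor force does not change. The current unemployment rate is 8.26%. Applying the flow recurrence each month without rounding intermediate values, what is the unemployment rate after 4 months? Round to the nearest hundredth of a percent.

Unemployment rate after four months ≈ 11.49%.

With a fixed labor force, u_{t+1} = u_t + s·(1−u_t) − f·u_t = u_t·(1−s−f) + s.
Here 1−s−f = 0.825 and s = 0.025.
u_1 = 0.082600 × 0.825 + 0.025 = 0.093145.
u_2 = 0.093145 × 0.825 + 0.025 = 0.101845.
u_3 = 0.101845 × 0.825 + 0.025 = 0.109022.
u_4 = 0.109022 × 0.825 + 0.025 = 0.114943.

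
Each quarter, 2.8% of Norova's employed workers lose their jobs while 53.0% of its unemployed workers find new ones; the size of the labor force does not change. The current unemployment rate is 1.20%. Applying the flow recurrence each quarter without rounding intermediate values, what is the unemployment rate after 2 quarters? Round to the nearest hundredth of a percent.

With a fixed labor force, u_{t+1} = u_t + s·(1−u_t) − f·u_t = u_t·(1−s−f) + s.
Here 1−s−f = 0.442 and s = 0.028.
u_1 = 0.012000 × 0.442 + 0.028 = 0.033304.
u_2 = 0.033304 × 0.442 + 0.028 = 0.042720.

Unemployment rate after two quarters ≈ 4.27%.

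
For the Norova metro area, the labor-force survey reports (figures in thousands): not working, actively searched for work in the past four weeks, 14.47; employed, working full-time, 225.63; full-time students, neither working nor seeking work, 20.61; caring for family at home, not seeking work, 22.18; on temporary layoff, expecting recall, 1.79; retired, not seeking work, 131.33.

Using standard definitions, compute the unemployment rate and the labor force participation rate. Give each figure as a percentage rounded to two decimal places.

Unemployment rate ≈ 6.72%; labor force participation rate ≈ 58.15%.

Employed = 225.63 thousand.
Unemployed = 14.47 + 1.79 = 16.26 thousand (jobless and actively searching, or on temporary layoff).
Labor force = 225.63 + 16.26 = 241.89 thousand.
Not in labor force = 20.61 + 22.18 + 131.33 = 174.12 thousand (those not working and not actively searching are outside the labor force).
Civilian working-age population = 241.89 + 174.12 = 416.01 thousand.
Unemployment rate = 16.26 / 241.89 = 6.72%.
Labor force participation rate = 241.89 / 416.01 = 58.15%.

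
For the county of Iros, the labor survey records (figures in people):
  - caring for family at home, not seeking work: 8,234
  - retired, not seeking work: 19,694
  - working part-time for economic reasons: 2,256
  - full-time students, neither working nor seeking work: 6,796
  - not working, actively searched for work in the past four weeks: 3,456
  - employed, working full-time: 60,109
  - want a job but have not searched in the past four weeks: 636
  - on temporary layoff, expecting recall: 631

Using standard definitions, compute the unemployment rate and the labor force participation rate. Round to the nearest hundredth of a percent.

Unemployment rate ≈ 6.15%; labor force participation rate ≈ 65.27%.

Employed = 2,256 + 60,109 = 62,365 (anyone who worked, including part-time for economic reasons, counts as employed).
Unemployed = 3,456 + 631 = 4,087 (jobless and actively searching, or on temporary layoff).
Labor force = 62,365 + 4,087 = 66,452.
Not in labor force = 8,234 + 19,694 + 6,796 + 636 = 35,360 (those not working and not actively searching are outside the labor force — including those who want a job but have given up searching).
Civilian working-age population = 66,452 + 35,360 = 101,812.
Unemployment rate = 4,087 / 66,452 = 6.15%.
Labor force participation rate = 66,452 / 101,812 = 65.27%.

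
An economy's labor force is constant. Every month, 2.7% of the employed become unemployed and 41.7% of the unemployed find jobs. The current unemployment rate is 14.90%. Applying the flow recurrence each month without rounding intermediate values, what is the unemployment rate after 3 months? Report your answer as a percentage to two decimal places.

Unemployment rate after three months ≈ 7.60%.

With a fixed labor force, u_{t+1} = u_t + s·(1−u_t) − f·u_t = u_t·(1−s−f) + s.
Here 1−s−f = 0.556 and s = 0.027.
u_1 = 0.149000 × 0.556 + 0.027 = 0.109844.
u_2 = 0.109844 × 0.556 + 0.027 = 0.088073.
u_3 = 0.088073 × 0.556 + 0.027 = 0.075969.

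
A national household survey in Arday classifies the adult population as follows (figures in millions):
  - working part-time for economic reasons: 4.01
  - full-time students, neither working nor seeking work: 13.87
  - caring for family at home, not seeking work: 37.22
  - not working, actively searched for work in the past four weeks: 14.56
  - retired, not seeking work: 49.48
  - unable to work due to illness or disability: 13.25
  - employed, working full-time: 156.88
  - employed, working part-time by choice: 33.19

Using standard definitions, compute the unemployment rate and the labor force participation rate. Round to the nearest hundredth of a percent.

Employed = 4.01 + 156.88 + 33.19 = 194.08 million (anyone who worked, including part-time for economic reasons, counts as employed).
Unemployed = 14.56 million.
Labor force = 194.08 + 14.56 = 208.64 million.
Not in labor force = 13.87 + 37.22 + 49.48 + 13.25 = 113.82 million (those not working and not actively searching are outside the labor force).
Civilian working-age population = 208.64 + 113.82 = 322.46 million.
Unemployment rate = 14.56 / 208.64 = 6.98%.
Labor force participation rate = 208.64 / 322.46 = 64.70%.

Unemployment rate ≈ 6.98%; labor force participation rate ≈ 64.70%.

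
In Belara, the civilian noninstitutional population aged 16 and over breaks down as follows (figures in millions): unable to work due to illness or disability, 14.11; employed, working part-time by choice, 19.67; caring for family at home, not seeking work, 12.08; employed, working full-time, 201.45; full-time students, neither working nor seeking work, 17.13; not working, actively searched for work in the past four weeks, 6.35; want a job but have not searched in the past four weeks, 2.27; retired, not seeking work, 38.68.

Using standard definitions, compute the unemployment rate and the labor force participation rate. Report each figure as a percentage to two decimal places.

Unemployment rate ≈ 2.79%; labor force participation rate ≈ 72.97%.

Employed = 19.67 + 201.45 = 221.12 million.
Unemployed = 6.35 million.
Labor force = 221.12 + 6.35 = 227.47 million.
Not in labor force = 14.11 + 12.08 + 17.13 + 2.27 + 38.68 = 84.27 million (those not working and not actively searching are outside the labor force — including those who want a job but have given up searching).
Civilian working-age population = 227.47 + 84.27 = 311.74 million.
Unemployment rate = 6.35 / 227.47 = 2.79%.
Labor force participation rate = 227.47 / 311.74 = 72.97%.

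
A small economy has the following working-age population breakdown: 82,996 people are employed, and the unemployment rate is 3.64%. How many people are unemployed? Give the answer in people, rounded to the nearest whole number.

About 3,135 are unemployed.

Let U be the number unemployed. The labor force is E + U, and U/(E+U) = 0.0364.
So U = 0.0364 × 82,996 / (1 − 0.0364) = 3021.05 / 0.9636 ≈ 3,135.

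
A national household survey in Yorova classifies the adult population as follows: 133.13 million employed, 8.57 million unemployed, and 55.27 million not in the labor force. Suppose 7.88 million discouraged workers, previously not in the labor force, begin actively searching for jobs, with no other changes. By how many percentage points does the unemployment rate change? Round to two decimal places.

Initially, labor force = 133.13 + 8.57 = 141.70 million, so u = 8.57/141.70 = 6.05%.
After the change, unemployed and labor force both rise by 7.88 → E = 133.13, U = 16.45, labor force = 149.58 million.
New unemployment rate = 16.45 / 149.58 = 11.00%.
Change = 11.00% − 6.05% = +4.95 percentage points.

The unemployment rate changes by +4.95 percentage points.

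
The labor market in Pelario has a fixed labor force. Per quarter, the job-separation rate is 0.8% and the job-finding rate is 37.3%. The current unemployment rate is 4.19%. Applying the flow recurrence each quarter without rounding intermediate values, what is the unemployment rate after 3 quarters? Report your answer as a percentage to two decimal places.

With a fixed labor force, u_{t+1} = u_t + s·(1−u_t) − f·u_t = u_t·(1−s−f) + s.
Here 1−s−f = 0.619 and s = 0.008.
u_1 = 0.041900 × 0.619 + 0.008 = 0.033936.
u_2 = 0.033936 × 0.619 + 0.008 = 0.029006.
u_3 = 0.029006 × 0.619 + 0.008 = 0.025955.

Unemployment rate after three quarters ≈ 2.60%.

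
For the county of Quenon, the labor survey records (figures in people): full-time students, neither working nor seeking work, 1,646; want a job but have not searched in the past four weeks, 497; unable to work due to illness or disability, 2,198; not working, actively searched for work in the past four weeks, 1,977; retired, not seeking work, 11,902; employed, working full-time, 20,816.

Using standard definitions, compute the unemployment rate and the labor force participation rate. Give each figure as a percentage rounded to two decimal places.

Employed = 20,816.
Unemployed = 1,977.
Labor force = 20,816 + 1,977 = 22,793.
Not in labor force = 1,646 + 497 + 2,198 + 11,902 = 16,243 (those not working and not actively searching are outside the labor force — including those who want a job but have given up searching).
Civilian working-age population = 22,793 + 16,243 = 39,036.
Unemployment rate = 1,977 / 22,793 = 8.67%.
Labor force participation rate = 22,793 / 39,036 = 58.39%.

Unemployment rate ≈ 8.67%; labor force participation rate ≈ 58.39%.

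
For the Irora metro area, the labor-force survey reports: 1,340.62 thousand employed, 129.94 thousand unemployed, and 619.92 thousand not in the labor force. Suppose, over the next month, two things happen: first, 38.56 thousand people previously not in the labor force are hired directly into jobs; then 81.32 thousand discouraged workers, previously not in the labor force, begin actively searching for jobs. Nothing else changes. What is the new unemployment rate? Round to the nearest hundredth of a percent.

New unemployment rate ≈ 13.28%.

Initially, labor force = 1,340.62 + 129.94 = 1,470.56 thousand, so u = 129.94/1,470.56 = 8.84%.
After the first change, employed and labor force both rise by 38.56; unemployed unchanged → E = 1,379.18, U = 129.94, labor force = 1,509.12 thousand.
After the second change, unemployed and labor force both rise by 81.32 → E = 1,379.18, U = 211.26, labor force = 1,590.44 thousand.
New unemployment rate = 211.26 / 1,590.44 = 13.28%.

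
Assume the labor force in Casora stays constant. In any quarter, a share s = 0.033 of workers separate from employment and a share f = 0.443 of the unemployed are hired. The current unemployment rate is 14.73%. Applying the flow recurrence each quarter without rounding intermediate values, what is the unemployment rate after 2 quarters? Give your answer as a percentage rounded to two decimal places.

Unemployment rate after two quarters ≈ 9.07%.

With a fixed labor force, u_{t+1} = u_t + s·(1−u_t) − f·u_t = u_t·(1−s−f) + s.
Here 1−s−f = 0.524 and s = 0.033.
u_1 = 0.147300 × 0.524 + 0.033 = 0.110185.
u_2 = 0.110185 × 0.524 + 0.033 = 0.090737.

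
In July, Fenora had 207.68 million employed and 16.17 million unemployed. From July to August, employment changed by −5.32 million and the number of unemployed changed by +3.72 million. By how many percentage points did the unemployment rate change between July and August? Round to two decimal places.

The unemployment rate changed by +1.73 percentage points.

July: labor force = 207.68 + 16.17 = 223.85; u = 16.17/223.85 = 7.22%.
August: labor force = 202.36 + 19.89 = 222.25; u = 19.89/222.25 = 8.95%.
Change = 8.95% − 7.22% = +1.73 pp.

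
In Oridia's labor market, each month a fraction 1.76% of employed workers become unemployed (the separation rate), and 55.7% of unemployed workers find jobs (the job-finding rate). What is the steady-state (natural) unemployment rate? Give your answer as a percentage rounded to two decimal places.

Steady-state unemployment rate ≈ 3.06%.

At steady state the flows balance: s·E = f·U, so U/(E+U) = s/(s+f).
u* = 1.76 / (1.76 + 55.7) = 1.76 / 57.46 = 3.06%.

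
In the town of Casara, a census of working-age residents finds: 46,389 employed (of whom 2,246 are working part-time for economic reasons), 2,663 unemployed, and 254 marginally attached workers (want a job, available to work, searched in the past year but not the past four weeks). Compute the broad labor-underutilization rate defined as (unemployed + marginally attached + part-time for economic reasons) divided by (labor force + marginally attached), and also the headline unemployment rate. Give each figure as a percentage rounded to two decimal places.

Broad underutilization rate ≈ 10.47%; headline unemployment rate ≈ 5.43%.

Labor force = 46,389 + 2,663 = 49,052.
Numerator = 2,663 + 254 + 2,246 = 5,163.
Denominator = 49,052 + 254 = 49,306.
Broad rate = 5,163 / 49,306 = 10.47%.
Headline unemployment rate = 2,663 / 49,052 = 5.43%.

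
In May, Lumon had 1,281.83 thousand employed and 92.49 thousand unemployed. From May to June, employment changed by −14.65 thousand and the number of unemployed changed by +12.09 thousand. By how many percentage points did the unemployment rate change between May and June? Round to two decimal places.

May: labor force = 1,281.83 + 92.49 = 1,374.32; u = 92.49/1,374.32 = 6.73%.
June: labor force = 1,267.18 + 104.58 = 1,371.76; u = 104.58/1,371.76 = 7.62%.
Change = 7.62% − 6.73% = +0.89 pp.

The unemployment rate changed by +0.89 percentage points.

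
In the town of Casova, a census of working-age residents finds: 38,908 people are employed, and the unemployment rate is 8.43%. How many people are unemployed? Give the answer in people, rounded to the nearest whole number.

Let U be the number unemployed. The labor force is E + U, and U/(E+U) = 0.0843.
So U = 0.0843 × 38,908 / (1 − 0.0843) = 3279.94 / 0.9157 ≈ 3,582.

About 3,582 are unemployed.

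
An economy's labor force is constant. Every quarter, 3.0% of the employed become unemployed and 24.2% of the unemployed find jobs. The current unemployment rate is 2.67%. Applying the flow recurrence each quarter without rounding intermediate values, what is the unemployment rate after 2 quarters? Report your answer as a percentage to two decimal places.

With a fixed labor force, u_{t+1} = u_t + s·(1−u_t) − f·u_t = u_t·(1−s−f) + s.
Here 1−s−f = 0.728 and s = 0.030.
u_1 = 0.026700 × 0.728 + 0.030 = 0.049438.
u_2 = 0.049438 × 0.728 + 0.030 = 0.065991.

Unemployment rate after two quarters ≈ 6.60%.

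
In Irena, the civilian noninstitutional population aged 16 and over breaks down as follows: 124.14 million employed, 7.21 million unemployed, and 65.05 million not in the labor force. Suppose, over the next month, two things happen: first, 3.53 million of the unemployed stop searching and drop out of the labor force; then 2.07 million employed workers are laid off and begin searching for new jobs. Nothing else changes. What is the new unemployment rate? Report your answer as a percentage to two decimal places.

Initially, labor force = 124.14 + 7.21 = 131.35 million, so u = 7.21/131.35 = 5.49%.
After the first change, unemployed and labor force both fall by 3.53 → E = 124.14, U = 3.68, labor force = 127.82 million.
After the second change, employed falls and unemployed rises by 2.07; labor force unchanged → E = 122.07, U = 5.75, labor force = 127.82 million.
New unemployment rate = 5.75 / 127.82 = 4.50%.

New unemployment rate ≈ 4.50%.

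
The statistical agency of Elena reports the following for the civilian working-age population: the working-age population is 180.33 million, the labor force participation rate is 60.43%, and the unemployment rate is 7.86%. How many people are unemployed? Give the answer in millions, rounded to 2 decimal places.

About 8.57 million are unemployed.

Labor force = 0.6043 × 180.33 = 108.97 million.
Unemployed = 0.0786 × 108.97 ≈ 8.57 million.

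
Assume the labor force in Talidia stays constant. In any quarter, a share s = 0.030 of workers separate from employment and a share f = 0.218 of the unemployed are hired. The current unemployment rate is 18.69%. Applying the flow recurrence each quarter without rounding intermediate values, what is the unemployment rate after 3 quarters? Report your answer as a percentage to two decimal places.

Unemployment rate after three quarters ≈ 14.90%.

With a fixed labor force, u_{t+1} = u_t + s·(1−u_t) − f·u_t = u_t·(1−s−f) + s.
Here 1−s−f = 0.752 and s = 0.030.
u_1 = 0.186900 × 0.752 + 0.030 = 0.170549.
u_2 = 0.170549 × 0.752 + 0.030 = 0.158253.
u_3 = 0.158253 × 0.752 + 0.030 = 0.149006.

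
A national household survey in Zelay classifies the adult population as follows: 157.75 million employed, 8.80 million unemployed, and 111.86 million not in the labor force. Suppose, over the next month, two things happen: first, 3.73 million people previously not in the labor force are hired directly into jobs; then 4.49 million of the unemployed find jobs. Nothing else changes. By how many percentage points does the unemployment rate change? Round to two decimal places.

Initially, labor force = 157.75 + 8.80 = 166.55 million, so u = 8.80/166.55 = 5.28%.
After the first change, employed and labor force both rise by 3.73; unemployed unchanged → E = 161.48, U = 8.80, labor force = 170.28 million.
After the second change, unemployed falls and employed rises by 4.49; labor force unchanged → E = 165.97, U = 4.31, labor force = 170.28 million.
New unemployment rate = 4.31 / 170.28 = 2.53%.
Change = 2.53% − 5.28% = −2.75 percentage points.

The unemployment rate changes by −2.75 percentage points.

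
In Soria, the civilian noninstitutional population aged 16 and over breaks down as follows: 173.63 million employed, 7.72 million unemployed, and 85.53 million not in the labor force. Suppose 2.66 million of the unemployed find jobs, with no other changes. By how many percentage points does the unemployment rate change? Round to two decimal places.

Initially, labor force = 173.63 + 7.72 = 181.35 million, so u = 7.72/181.35 = 4.26%.
After the change, unemployed falls and employed rises by 2.66; labor force unchanged → E = 176.29, U = 5.06, labor force = 181.35 million.
New unemployment rate = 5.06 / 181.35 = 2.79%.
Change = 2.79% − 4.26% = −1.47 percentage points.

The unemployment rate changes by −1.47 percentage points.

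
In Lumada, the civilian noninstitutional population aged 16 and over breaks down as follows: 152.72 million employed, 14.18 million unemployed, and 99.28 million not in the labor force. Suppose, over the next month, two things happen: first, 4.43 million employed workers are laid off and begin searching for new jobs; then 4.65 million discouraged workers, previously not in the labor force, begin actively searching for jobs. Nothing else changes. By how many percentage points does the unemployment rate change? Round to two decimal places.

The unemployment rate changes by +5.06 percentage points.

Initially, labor force = 152.72 + 14.18 = 166.90 million, so u = 14.18/166.90 = 8.50%.
After the first change, employed falls and unemployed rises by 4.43; labor force unchanged → E = 148.29, U = 18.61, labor force = 166.90 million.
After the second change, unemployed and labor force both rise by 4.65 → E = 148.29, U = 23.26, labor force = 171.55 million.
New unemployment rate = 23.26 / 171.55 = 13.56%.
Change = 13.56% − 8.50% = +5.06 percentage points.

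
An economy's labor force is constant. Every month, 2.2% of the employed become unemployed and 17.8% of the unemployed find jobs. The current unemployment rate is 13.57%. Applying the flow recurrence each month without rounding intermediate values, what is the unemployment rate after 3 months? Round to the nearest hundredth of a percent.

With a fixed labor force, u_{t+1} = u_t + s·(1−u_t) − f·u_t = u_t·(1−s−f) + s.
Here 1−s−f = 0.800 and s = 0.022.
u_1 = 0.135700 × 0.800 + 0.022 = 0.130560.
u_2 = 0.130560 × 0.800 + 0.022 = 0.126448.
u_3 = 0.126448 × 0.800 + 0.022 = 0.123158.

Unemployment rate after three months ≈ 12.32%.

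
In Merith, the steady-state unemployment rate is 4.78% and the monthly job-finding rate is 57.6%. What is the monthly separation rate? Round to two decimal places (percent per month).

From u* = s/(s+f): s = u·f/(1−u).
s = 0.0478 × 57.6 / (1 − 0.0478) = 2.7533 / 0.9522 ≈ 2.89% per month.

Separation rate ≈ 2.89% per month.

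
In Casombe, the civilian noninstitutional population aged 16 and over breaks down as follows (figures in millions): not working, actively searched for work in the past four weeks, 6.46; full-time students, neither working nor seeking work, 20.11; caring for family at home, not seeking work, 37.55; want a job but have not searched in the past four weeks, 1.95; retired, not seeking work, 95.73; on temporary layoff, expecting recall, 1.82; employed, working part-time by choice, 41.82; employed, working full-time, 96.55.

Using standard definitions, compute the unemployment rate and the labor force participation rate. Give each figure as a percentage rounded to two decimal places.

Employed = 41.82 + 96.55 = 138.37 million.
Unemployed = 6.46 + 1.82 = 8.28 million (jobless and actively searching, or on temporary layoff).
Labor force = 138.37 + 8.28 = 146.65 million.
Not in labor force = 20.11 + 37.55 + 1.95 + 95.73 = 155.34 million (those not working and not actively searching are outside the labor force — including those who want a job but have given up searching).
Civilian working-age population = 146.65 + 155.34 = 301.99 million.
Unemployment rate = 8.28 / 146.65 = 5.65%.
Labor force participation rate = 146.65 / 301.99 = 48.56%.

Unemployment rate ≈ 5.65%; labor force participation rate ≈ 48.56%.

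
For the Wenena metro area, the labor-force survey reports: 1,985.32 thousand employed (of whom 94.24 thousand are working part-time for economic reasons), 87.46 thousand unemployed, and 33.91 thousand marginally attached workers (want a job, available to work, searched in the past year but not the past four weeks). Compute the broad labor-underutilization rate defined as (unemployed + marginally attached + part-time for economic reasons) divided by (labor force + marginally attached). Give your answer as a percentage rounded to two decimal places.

Broad underutilization rate ≈ 10.23%.

Labor force = 1,985.32 + 87.46 = 2,072.78 thousand.
Numerator = 87.46 + 33.91 + 94.24 = 215.61 thousand.
Denominator = 2,072.78 + 33.91 = 2,106.69 thousand.
Broad rate = 215.61 / 2,106.69 = 10.23%.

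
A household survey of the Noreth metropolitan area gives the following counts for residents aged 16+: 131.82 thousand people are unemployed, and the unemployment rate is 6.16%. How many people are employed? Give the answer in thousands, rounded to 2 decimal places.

About 2,008.12 thousand are employed.

Labor force = U / u = 131.82 / 0.0616 ≈ 2,139.94 thousand.
Employed = labor force − unemployed = 2,139.94 − 131.82 = 2,008.12 thousand.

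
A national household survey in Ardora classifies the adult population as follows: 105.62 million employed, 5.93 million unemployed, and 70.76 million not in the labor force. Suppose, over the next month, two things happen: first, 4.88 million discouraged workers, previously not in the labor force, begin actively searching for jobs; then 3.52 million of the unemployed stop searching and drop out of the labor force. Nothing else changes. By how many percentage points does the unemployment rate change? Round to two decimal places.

The unemployment rate changes by +1.14 percentage points.

Initially, labor force = 105.62 + 5.93 = 111.55 million, so u = 5.93/111.55 = 5.32%.
After the first change, unemployed and labor force both rise by 4.88 → E = 105.62, U = 10.81, labor force = 116.43 million.
After the second change, unemployed and labor force both fall by 3.52 → E = 105.62, U = 7.29, labor force = 112.91 million.
New unemployment rate = 7.29 / 112.91 = 6.46%.
Change = 6.46% − 5.32% = +1.14 percentage points.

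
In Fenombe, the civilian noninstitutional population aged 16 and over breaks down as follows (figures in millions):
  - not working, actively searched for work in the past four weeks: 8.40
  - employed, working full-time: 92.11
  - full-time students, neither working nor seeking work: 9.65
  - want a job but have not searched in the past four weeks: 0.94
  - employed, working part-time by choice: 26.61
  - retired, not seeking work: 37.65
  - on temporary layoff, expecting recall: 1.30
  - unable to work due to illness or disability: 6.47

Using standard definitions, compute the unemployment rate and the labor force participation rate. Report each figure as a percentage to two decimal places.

Unemployment rate ≈ 7.55%; labor force participation rate ≈ 70.13%.

Employed = 92.11 + 26.61 = 118.72 million.
Unemployed = 8.40 + 1.30 = 9.70 million (jobless and actively searching, or on temporary layoff).
Labor force = 118.72 + 9.70 = 128.42 million.
Not in labor force = 9.65 + 0.94 + 37.65 + 6.47 = 54.71 million (those not working and not actively searching are outside the labor force — including those who want a job but have given up searching).
Civilian working-age population = 128.42 + 54.71 = 183.13 million.
Unemployment rate = 9.70 / 128.42 = 7.55%.
Labor force participation rate = 128.42 / 183.13 = 70.13%.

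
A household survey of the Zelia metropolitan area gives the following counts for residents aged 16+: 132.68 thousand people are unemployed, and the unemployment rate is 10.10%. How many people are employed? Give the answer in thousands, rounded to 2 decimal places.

Labor force = U / u = 132.68 / 0.1010 ≈ 1,313.66 thousand.
Employed = labor force − unemployed = 1,313.66 − 132.68 = 1,180.98 thousand.

About 1,180.98 thousand are employed.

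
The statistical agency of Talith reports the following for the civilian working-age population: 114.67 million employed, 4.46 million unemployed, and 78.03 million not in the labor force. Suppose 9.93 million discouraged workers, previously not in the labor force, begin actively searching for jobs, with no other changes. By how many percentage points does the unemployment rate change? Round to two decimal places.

Initially, labor force = 114.67 + 4.46 = 119.13 million, so u = 4.46/119.13 = 3.74%.
After the change, unemployed and labor force both rise by 9.93 → E = 114.67, U = 14.39, labor force = 129.06 million.
New unemployment rate = 14.39 / 129.06 = 11.15%.
Change = 11.15% − 3.74% = +7.41 percentage points.

The unemployment rate changes by +7.41 percentage points.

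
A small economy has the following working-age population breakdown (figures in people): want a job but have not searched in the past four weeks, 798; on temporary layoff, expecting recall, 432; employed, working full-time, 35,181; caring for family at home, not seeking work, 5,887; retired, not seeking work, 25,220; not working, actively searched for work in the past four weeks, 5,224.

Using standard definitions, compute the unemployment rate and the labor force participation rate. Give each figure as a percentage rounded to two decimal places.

Employed = 35,181.
Unemployed = 432 + 5,224 = 5,656 (jobless and actively searching, or on temporary layoff).
Labor force = 35,181 + 5,656 = 40,837.
Not in labor force = 798 + 5,887 + 25,220 = 31,905 (those not working and not actively searching are outside the labor force — including those who want a job but have given up searching).
Civilian working-age population = 40,837 + 31,905 = 72,742.
Unemployment rate = 5,656 / 40,837 = 13.85%.
Labor force participation rate = 40,837 / 72,742 = 56.14%.

Unemployment rate ≈ 13.85%; labor force participation rate ≈ 56.14%.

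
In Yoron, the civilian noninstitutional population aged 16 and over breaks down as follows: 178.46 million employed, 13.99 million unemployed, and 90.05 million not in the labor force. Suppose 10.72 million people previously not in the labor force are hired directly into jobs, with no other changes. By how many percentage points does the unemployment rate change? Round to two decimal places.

Initially, labor force = 178.46 + 13.99 = 192.45 million, so u = 13.99/192.45 = 7.27%.
After the change, employed and labor force both rise by 10.72; unemployed unchanged → E = 189.18, U = 13.99, labor force = 203.17 million.
New unemployment rate = 13.99 / 203.17 = 6.89%.
Change = 6.89% − 7.27% = −0.38 percentage points.

The unemployment rate changes by −0.38 percentage points.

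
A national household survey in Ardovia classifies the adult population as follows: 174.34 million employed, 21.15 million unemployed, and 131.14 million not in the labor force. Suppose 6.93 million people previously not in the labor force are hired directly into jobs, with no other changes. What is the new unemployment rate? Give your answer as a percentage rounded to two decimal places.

New unemployment rate ≈ 10.45%.

Initially, labor force = 174.34 + 21.15 = 195.49 million, so u = 21.15/195.49 = 10.82%.
After the change, employed and labor force both rise by 6.93; unemployed unchanged → E = 181.27, U = 21.15, labor force = 202.42 million.
New unemployment rate = 21.15 / 202.42 = 10.45%.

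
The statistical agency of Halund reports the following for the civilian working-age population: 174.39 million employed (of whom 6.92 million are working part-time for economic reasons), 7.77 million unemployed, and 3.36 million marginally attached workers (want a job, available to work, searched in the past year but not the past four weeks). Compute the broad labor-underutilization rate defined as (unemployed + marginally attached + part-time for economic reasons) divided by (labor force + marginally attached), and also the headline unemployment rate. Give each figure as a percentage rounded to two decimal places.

Labor force = 174.39 + 7.77 = 182.16 million.
Numerator = 7.77 + 3.36 + 6.92 = 18.05 million.
Denominator = 182.16 + 3.36 = 185.52 million.
Broad rate = 18.05 / 185.52 = 9.73%.
Headline unemployment rate = 7.77 / 182.16 = 4.27%.

Broad underutilization rate ≈ 9.73%; headline unemployment rate ≈ 4.27%.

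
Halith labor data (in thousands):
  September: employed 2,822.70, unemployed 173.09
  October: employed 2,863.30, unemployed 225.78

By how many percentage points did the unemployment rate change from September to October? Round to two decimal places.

The unemployment rate changed by +1.53 percentage points.

September: labor force = 2,822.70 + 173.09 = 2,995.79; u = 173.09/2,995.79 = 5.78%.
October: labor force = 2,863.30 + 225.78 = 3,089.08; u = 225.78/3,089.08 = 7.31%.
Change = 7.31% − 5.78% = +1.53 pp.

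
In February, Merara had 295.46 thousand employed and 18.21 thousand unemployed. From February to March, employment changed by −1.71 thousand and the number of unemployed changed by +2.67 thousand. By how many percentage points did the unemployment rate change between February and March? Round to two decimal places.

The unemployment rate changed by +0.83 percentage points.

February: labor force = 295.46 + 18.21 = 313.67; u = 18.21/313.67 = 5.81%.
March: labor force = 293.75 + 20.88 = 314.63; u = 20.88/314.63 = 6.64%.
Change = 6.64% − 5.81% = +0.83 pp.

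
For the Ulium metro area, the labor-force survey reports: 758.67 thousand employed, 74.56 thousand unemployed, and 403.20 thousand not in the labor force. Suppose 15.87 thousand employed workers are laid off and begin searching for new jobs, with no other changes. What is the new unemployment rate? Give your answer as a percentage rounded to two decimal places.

New unemployment rate ≈ 10.85%.

Initially, labor force = 758.67 + 74.56 = 833.23 thousand, so u = 74.56/833.23 = 8.95%.
After the change, employed falls and unemployed rises by 15.87; labor force unchanged → E = 742.80, U = 90.43, labor force = 833.23 thousand.
New unemployment rate = 90.43 / 833.23 = 10.85%.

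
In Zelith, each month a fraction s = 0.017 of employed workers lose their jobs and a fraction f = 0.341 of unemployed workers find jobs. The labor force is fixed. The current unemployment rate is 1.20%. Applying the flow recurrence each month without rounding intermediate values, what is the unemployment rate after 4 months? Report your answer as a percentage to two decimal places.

With a fixed labor force, u_{t+1} = u_t + s·(1−u_t) − f·u_t = u_t·(1−s−f) + s.
Here 1−s−f = 0.642 and s = 0.017.
u_1 = 0.012000 × 0.642 + 0.017 = 0.024704.
u_2 = 0.024704 × 0.642 + 0.017 = 0.032860.
u_3 = 0.032860 × 0.642 + 0.017 = 0.038096.
u_4 = 0.038096 × 0.642 + 0.017 = 0.041458.

Unemployment rate after four months ≈ 4.15%.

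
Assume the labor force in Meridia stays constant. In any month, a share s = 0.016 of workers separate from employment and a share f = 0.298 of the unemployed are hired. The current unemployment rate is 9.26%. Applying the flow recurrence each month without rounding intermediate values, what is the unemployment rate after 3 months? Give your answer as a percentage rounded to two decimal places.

With a fixed labor force, u_{t+1} = u_t + s·(1−u_t) − f·u_t = u_t·(1−s−f) + s.
Here 1−s−f = 0.686 and s = 0.016.
u_1 = 0.092600 × 0.686 + 0.016 = 0.079524.
u_2 = 0.079524 × 0.686 + 0.016 = 0.070553.
u_3 = 0.070553 × 0.686 + 0.016 = 0.064399.

Unemployment rate after three months ≈ 6.44%.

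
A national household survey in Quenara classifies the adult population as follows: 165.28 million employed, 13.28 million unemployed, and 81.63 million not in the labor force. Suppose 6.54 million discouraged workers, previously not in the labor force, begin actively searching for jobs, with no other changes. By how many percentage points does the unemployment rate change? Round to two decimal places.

The unemployment rate changes by +3.27 percentage points.

Initially, labor force = 165.28 + 13.28 = 178.56 million, so u = 13.28/178.56 = 7.44%.
After the change, unemployed and labor force both rise by 6.54 → E = 165.28, U = 19.82, labor force = 185.10 million.
New unemployment rate = 19.82 / 185.10 = 10.71%.
Change = 10.71% − 7.44% = +3.27 percentage points.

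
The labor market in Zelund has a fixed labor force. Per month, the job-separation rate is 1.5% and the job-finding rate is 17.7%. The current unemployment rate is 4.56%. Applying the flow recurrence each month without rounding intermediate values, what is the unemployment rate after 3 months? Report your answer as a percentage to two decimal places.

With a fixed labor force, u_{t+1} = u_t + s·(1−u_t) − f·u_t = u_t·(1−s−f) + s.
Here 1−s−f = 0.808 and s = 0.015.
u_1 = 0.045600 × 0.808 + 0.015 = 0.051845.
u_2 = 0.051845 × 0.808 + 0.015 = 0.056891.
u_3 = 0.056891 × 0.808 + 0.015 = 0.060968.

Unemployment rate after three months ≈ 6.10%.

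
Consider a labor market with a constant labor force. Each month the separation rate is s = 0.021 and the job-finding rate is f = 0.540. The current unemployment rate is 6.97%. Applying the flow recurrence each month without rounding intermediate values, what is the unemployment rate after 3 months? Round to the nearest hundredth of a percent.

With a fixed labor force, u_{t+1} = u_t + s·(1−u_t) − f·u_t = u_t·(1−s−f) + s.
Here 1−s−f = 0.439 and s = 0.021.
u_1 = 0.069700 × 0.439 + 0.021 = 0.051598.
u_2 = 0.051598 × 0.439 + 0.021 = 0.043652.
u_3 = 0.043652 × 0.439 + 0.021 = 0.040163.

Unemployment rate after three months ≈ 4.02%.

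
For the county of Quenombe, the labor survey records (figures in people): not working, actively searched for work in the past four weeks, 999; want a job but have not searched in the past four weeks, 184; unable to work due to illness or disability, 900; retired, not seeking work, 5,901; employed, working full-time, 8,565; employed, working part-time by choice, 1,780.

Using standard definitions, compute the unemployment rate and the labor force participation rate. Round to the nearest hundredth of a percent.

Unemployment rate ≈ 8.81%; labor force participation rate ≈ 61.89%.

Employed = 8,565 + 1,780 = 10,345.
Unemployed = 999.
Labor force = 10,345 + 999 = 11,344.
Not in labor force = 184 + 900 + 5,901 = 6,985 (those not working and not actively searching are outside the labor force — including those who want a job but have given up searching).
Civilian working-age population = 11,344 + 6,985 = 18,329.
Unemployment rate = 999 / 11,344 = 8.81%.
Labor force participation rate = 11,344 / 18,329 = 61.89%.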